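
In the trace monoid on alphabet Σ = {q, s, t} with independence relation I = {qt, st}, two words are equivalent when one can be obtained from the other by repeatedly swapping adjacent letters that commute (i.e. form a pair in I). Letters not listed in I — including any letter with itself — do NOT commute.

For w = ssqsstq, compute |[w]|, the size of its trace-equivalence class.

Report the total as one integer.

0(s) covers ∅
1(s) covers 0:s
2(q) covers 1:s
3(s) covers 2:q
4(s) covers 3:s
5(t) covers ∅
6(q) covers 4:s
floor of heap: 0:s, 5:t
completions by unplaced set U, small U first (add the entries for U minus each lowest piece of U):
  |U|=1: {5}:1  {6}:1
  |U|=2: {4,6}:1  {5,6}:2
  |U|=3: {3,4,6}:1  {4,5,6}:3
  |U|=4: {2,3,4,6}:1  {3,4,5,6}:4
  |U|=5: {1,2,3,4,6}:1  {2,3,4,5,6}:5
  start at 0(s): 6
  start at 5(t): 1
sum over floor = 7

7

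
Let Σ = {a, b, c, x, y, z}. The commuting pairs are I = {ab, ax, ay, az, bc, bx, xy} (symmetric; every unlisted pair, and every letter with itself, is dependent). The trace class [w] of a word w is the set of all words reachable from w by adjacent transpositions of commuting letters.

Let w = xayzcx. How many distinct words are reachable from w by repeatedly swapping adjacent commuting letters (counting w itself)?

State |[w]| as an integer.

8

piece 0:x — minimal
piece 1:a — minimal
piece 2:y — minimal
piece 3:z rests on {0:x, 2:y}
piece 4:c rests on {1:a, 3:z}
piece 5:x rests on {4:c}
minimal pieces: {0:x, 1:a, 2:y}
ways to finish when only these pieces remain (= sum over removing one remaining piece with nothing left below it):
  1 left: {5}→1
  2 left: {4,5}→1
  3 left: {1,4,5}→1  {3,4,5}→1
  4 left: {0,3,4,5}→1  {1,3,4,5}→2  {2,3,4,5}→1
  placing 0:x first → 3 extensions
  placing 1:a first → 2 extensions
  placing 2:y first → 3 extensions
total linear extensions = 8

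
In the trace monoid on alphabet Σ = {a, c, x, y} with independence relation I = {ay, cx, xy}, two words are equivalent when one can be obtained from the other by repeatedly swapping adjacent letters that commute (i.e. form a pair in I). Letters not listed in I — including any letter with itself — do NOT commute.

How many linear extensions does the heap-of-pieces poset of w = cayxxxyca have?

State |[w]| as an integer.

drop 0:c onto floor
drop 1:a onto {0:c}
drop 2:y onto {0:c}
drop 3:x onto {1:a}
drop 4:x onto {3:x}
drop 5:x onto {4:x}
drop 6:y onto {2:y}
drop 7:c onto {1:a, 6:y}
drop 8:a onto {5:x, 7:c}
ground layer = {0:c}
drop-orders for the pieces not yet dropped (sum over which currently-grounded one goes next):
  1 to go: {8} 1
  2 to go: {5,8} 1  {7,8} 1
  3 to go: {4,5,8} 1  {5,7,8} 2  {6,7,8} 1
  4 to go: {2,6,7,8} 1  {3,4,5,8} 1  {4,5,7,8} 3  {5,6,7,8} 3
  5 to go: {2,5,6,7,8} 4  {3,4,5,7,8} 4  {4,5,6,7,8} 6
  6 to go: {1,3,4,5,7,8} 4  {2,4,5,6,7,8} 10  {3,4,5,6,7,8} 10
  7 to go: {1,3,4,5,6,7,8} 14  {2,3,4,5,6,7,8} 20
  if 0:c drops first: 34 orders

34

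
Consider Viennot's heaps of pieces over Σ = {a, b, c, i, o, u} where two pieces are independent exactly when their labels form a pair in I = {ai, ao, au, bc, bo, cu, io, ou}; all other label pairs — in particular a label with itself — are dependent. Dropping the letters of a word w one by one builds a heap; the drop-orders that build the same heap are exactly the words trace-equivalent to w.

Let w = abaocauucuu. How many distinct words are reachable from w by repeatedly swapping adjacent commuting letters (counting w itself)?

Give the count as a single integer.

392

piece 0:a — minimal
piece 1:b rests on {0:a}
piece 2:a rests on {1:b}
piece 3:o — minimal
piece 4:c rests on {2:a, 3:o}
piece 5:a rests on {4:c}
piece 6:u rests on {1:b}
piece 7:u rests on {6:u}
piece 8:c rests on {5:a}
piece 9:u rests on {7:u}
piece 10:u rests on {9:u}
minimal pieces: {0:a, 3:o}
ways to finish when only these pieces remain (= sum over removing one remaining piece with nothing left below it):
  1 left: {8}→1  {10}→1
  2 left: {5,8}→1  {8,10}→2  {9,10}→1
  3 left: {4,5,8}→1  {5,8,10}→3  {7,9,10}→1  {8,9,10}→3
  4 left: {2,4,5,8}→1  {3,4,5,8}→1  {4,5,8,10}→4  {5,8,9,10}→6  {6,7,9,10}→1  {7,8,9,10}→4
  5 left: {2,3,4,5,8}→2  {2,4,5,8,10}→5  {3,4,5,8,10}→5  {4,5,8,9,10}→10  {5,7,8,9,10}→10  {6,7,8,9,10}→5
  6 left: {2,3,4,5,8,10}→12  {2,4,5,8,9,10}→15  {3,4,5,8,9,10}→15  {4,5,7,8,9,10}→20  {5,6,7,8,9,10}→15
  7 left: {2,3,4,5,8,9,10}→42  {2,4,5,7,8,9,10}→35  {3,4,5,7,8,9,10}→35  {4,5,6,7,8,9,10}→35
  8 left: {2,3,4,5,7,8,9,10}→112  {2,4,5,6,7,8,9,10}→70  {3,4,5,6,7,8,9,10}→70
  9 left: {1,2,4,5,6,7,8,9,10}→70  {2,3,4,5,6,7,8,9,10}→252
  placing 0:a first → 322 extensions
  placing 3:o first → 70 extensions
total linear extensions = 392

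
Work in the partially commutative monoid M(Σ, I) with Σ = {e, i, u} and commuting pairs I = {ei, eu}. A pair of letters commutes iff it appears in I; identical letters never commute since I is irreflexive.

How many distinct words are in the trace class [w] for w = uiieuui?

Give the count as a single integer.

piece 0:u — minimal
piece 1:i rests on {0:u}
piece 2:i rests on {1:i}
piece 3:e — minimal
piece 4:u rests on {2:i}
piece 5:u rests on {4:u}
piece 6:i rests on {5:u}
minimal pieces: {0:u, 3:e}
ways to finish when only these pieces remain (= sum over removing one remaining piece with nothing left below it):
  1 left: {3}→1  {6}→1
  2 left: {3,6}→2  {5,6}→1
  3 left: {3,5,6}→3  {4,5,6}→1
  4 left: {2,4,5,6}→1  {3,4,5,6}→4
  5 left: {1,2,4,5,6}→1  {2,3,4,5,6}→5
  placing 0:u first → 6 extensions
  placing 3:e first → 1 extensions
total linear extensions = 7

7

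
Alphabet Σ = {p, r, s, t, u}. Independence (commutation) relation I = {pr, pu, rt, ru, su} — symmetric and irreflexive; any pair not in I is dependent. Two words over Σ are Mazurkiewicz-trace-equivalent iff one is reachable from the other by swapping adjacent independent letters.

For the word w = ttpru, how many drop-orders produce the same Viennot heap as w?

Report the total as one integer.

10

#0=t has no predecessor
#1=t depends on [0:t]
#2=p depends on [1:t]
#3=r has no predecessor
#4=u depends on [1:t]
sources: [0:t, 3:r]
N(rest) = Σ N(rest − s) over sources s of rest; N(one piece) = 1:
  size 1 → [2]=1  [3]=1  [4]=1
  size 2 → [2,3]=2  [2,4]=2  [3,4]=2
  size 3 → [1,2,4]=2  [2,3,4]=6
  first=0(t) contributes 8
  first=3(r) contributes 2
|[w]| = 10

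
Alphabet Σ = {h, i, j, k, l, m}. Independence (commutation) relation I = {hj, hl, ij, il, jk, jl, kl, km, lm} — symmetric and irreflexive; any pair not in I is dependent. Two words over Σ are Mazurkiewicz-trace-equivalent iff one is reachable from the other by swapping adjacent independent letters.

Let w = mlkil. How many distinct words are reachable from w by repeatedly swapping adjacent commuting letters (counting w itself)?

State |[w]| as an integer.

#0=m has no predecessor
#1=l has no predecessor
#2=k has no predecessor
#3=i depends on [0:m, 2:k]
#4=l depends on [1:l]
sources: [0:m, 1:l, 2:k]
N(rest) = Σ N(rest − s) over sources s of rest; N(one piece) = 1:
  size 1 → [3]=1  [4]=1
  size 2 → [0,3]=1  [1,4]=1  [2,3]=1  [3,4]=2
  size 3 → [0,2,3]=2  [0,3,4]=3  [1,3,4]=3  [2,3,4]=3
  first=0(m) contributes 6
  first=1(l) contributes 8
  first=2(k) contributes 6
|[w]| = 20

20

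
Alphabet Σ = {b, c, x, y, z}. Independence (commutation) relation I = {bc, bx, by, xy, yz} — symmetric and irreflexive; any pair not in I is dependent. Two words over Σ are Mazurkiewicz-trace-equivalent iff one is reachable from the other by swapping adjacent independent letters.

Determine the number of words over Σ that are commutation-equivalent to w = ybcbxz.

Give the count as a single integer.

0(y) covers ∅
1(b) covers ∅
2(c) covers 0:y
3(b) covers 1:b
4(x) covers 2:c
5(z) covers 3:b, 4:x
floor of heap: 0:y, 1:b
completions by unplaced set U, small U first (add the entries for U minus each lowest piece of U):
  |U|=1: {5}:1
  |U|=2: {3,5}:1  {4,5}:1
  |U|=3: {1,3,5}:1  {2,4,5}:1  {3,4,5}:2
  |U|=4: {0,2,4,5}:1  {1,3,4,5}:3  {2,3,4,5}:3
  start at 0(y): 6
  start at 1(b): 4
sum over floor = 10

10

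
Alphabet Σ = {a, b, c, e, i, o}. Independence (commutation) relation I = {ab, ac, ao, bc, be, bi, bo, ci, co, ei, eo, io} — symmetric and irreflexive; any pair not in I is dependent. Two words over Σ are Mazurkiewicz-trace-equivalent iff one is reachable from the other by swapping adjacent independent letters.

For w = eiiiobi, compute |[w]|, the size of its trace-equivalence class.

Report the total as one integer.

piece 0:e — minimal
piece 1:i — minimal
piece 2:i rests on {1:i}
piece 3:i rests on {2:i}
piece 4:o — minimal
piece 5:b — minimal
piece 6:i rests on {3:i}
minimal pieces: {0:e, 1:i, 4:o, 5:b}
ways to finish when only these pieces remain (= sum over removing one remaining piece with nothing left below it):
  1 left: {0}→1  {4}→1  {5}→1  {6}→1
  2 left: {0,4}→2  {0,5}→2  {0,6}→2  {3,6}→1  {4,5}→2  {4,6}→2  {5,6}→2
  3 left: {0,3,6}→3  {0,4,5}→6  {0,4,6}→6  {0,5,6}→6  {2,3,6}→1  {3,4,6}→3  {3,5,6}→3  {4,5,6}→6
  4 left: {0,2,3,6}→4  {0,3,4,6}→12  {0,3,5,6}→12  {0,4,5,6}→24  {1,2,3,6}→1  {2,3,4,6}→4  {2,3,5,6}→4  {3,4,5,6}→12
  5 left: {0,1,2,3,6}→5  {0,2,3,4,6}→20  {0,2,3,5,6}→20  {0,3,4,5,6}→60  {1,2,3,4,6}→5  {1,2,3,5,6}→5  {2,3,4,5,6}→20
  placing 0:e first → 30 extensions
  placing 1:i first → 120 extensions
  placing 4:o first → 30 extensions
  placing 5:b first → 30 extensions
total linear extensions = 210

210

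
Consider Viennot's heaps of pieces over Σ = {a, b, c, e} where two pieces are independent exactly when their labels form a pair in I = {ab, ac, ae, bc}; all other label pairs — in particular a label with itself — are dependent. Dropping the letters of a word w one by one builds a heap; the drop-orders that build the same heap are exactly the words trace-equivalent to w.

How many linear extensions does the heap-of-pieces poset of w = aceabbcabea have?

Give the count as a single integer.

1320

0(a) covers ∅
1(c) covers ∅
2(e) covers 1:c
3(a) covers 0:a
4(b) covers 2:e
5(b) covers 4:b
6(c) covers 2:e
7(a) covers 3:a
8(b) covers 5:b
9(e) covers 6:c, 8:b
10(a) covers 7:a
floor of heap: 0:a, 1:c
completions by unplaced set U, small U first (add the entries for U minus each lowest piece of U):
  |U|=1: {9}:1  {10}:1
  |U|=2: {6,9}:1  {7,10}:1  {8,9}:1  {9,10}:2
  |U|=3: {3,7,10}:1  {5,8,9}:1  {6,8,9}:2  {6,9,10}:3  {7,9,10}:3  {8,9,10}:3
  |U|=4: {0,3,7,10}:1  {3,7,9,10}:4  {4,5,8,9}:1  {5,6,8,9}:3  {5,8,9,10}:4  {6,7,9,10}:6  {6,8,9,10}:8  {7,8,9,10}:6
  |U|=5: {0,3,7,9,10}:5  {3,6,7,9,10}:10  {3,7,8,9,10}:10  {4,5,6,8,9}:4  {4,5,8,9,10}:5  {5,6,8,9,10}:15  {5,7,8,9,10}:10  {6,7,8,9,10}:20
  |U|=6: {0,3,6,7,9,10}:15  {0,3,7,8,9,10}:15  {2,4,5,6,8,9}:4  {3,5,7,8,9,10}:20  {3,6,7,8,9,10}:40  {4,5,6,8,9,10}:24  {4,5,7,8,9,10}:15  {5,6,7,8,9,10}:45
  |U|=7: {0,3,5,7,8,9,10}:35  {0,3,6,7,8,9,10}:70  {1,2,4,5,6,8,9}:4  {2,4,5,6,8,9,10}:28  {3,4,5,7,8,9,10}:35  {3,5,6,7,8,9,10}:105  {4,5,6,7,8,9,10}:84
  |U|=8: {0,3,4,5,7,8,9,10}:70  {0,3,5,6,7,8,9,10}:210  {1,2,4,5,6,8,9,10}:32  {2,4,5,6,7,8,9,10}:112  {3,4,5,6,7,8,9,10}:224
  |U|=9: {0,3,4,5,6,7,8,9,10}:504  {1,2,4,5,6,7,8,9,10}:144  {2,3,4,5,6,7,8,9,10}:336
  start at 0(a): 480
  start at 1(c): 840
sum over floor = 1320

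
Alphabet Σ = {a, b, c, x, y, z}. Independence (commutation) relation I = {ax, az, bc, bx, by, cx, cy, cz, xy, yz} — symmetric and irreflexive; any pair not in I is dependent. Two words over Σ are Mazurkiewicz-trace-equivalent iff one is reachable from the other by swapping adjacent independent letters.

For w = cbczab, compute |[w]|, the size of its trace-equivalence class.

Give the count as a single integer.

9

piece 0:c — minimal
piece 1:b — minimal
piece 2:c rests on {0:c}
piece 3:z rests on {1:b}
piece 4:a rests on {1:b, 2:c}
piece 5:b rests on {3:z, 4:a}
minimal pieces: {0:c, 1:b}
ways to finish when only these pieces remain (= sum over removing one remaining piece with nothing left below it):
  1 left: {5}→1
  2 left: {3,5}→1  {4,5}→1
  3 left: {2,4,5}→1  {3,4,5}→2
  4 left: {0,2,4,5}→1  {1,3,4,5}→2  {2,3,4,5}→3
  placing 0:c first → 5 extensions
  placing 1:b first → 4 extensions
total linear extensions = 9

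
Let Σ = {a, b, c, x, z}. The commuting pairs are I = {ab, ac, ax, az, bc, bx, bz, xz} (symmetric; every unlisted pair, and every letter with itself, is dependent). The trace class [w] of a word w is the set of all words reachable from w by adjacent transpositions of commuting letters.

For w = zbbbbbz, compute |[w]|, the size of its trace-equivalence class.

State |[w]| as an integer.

drop 0:z onto floor
drop 1:b onto floor
drop 2:b onto {1:b}
drop 3:b onto {2:b}
drop 4:b onto {3:b}
drop 5:b onto {4:b}
drop 6:z onto {0:z}
ground layer = {0:z, 1:b}
drop-orders for the pieces not yet dropped (sum over which currently-grounded one goes next):
  1 to go: {5} 1  {6} 1
  2 to go: {0,6} 1  {4,5} 1  {5,6} 2
  3 to go: {0,5,6} 3  {3,4,5} 1  {4,5,6} 3
  4 to go: {0,4,5,6} 6  {2,3,4,5} 1  {3,4,5,6} 4
  5 to go: {0,3,4,5,6} 10  {1,2,3,4,5} 1  {2,3,4,5,6} 5
  if 0:z drops first: 6 orders
  if 1:b drops first: 15 orders
heap linearizations: 21

21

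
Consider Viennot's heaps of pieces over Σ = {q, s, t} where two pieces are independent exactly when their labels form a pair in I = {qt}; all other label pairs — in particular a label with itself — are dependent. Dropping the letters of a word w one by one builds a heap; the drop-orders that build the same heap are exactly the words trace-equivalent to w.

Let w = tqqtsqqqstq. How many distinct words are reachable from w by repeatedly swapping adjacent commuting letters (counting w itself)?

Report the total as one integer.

12

drop 0:t onto floor
drop 1:q onto floor
drop 2:q onto {1:q}
drop 3:t onto {0:t}
drop 4:s onto {2:q, 3:t}
drop 5:q onto {4:s}
drop 6:q onto {5:q}
drop 7:q onto {6:q}
drop 8:s onto {7:q}
drop 9:t onto {8:s}
drop 10:q onto {8:s}
ground layer = {0:t, 1:q}
drop-orders for the pieces not yet dropped (sum over which currently-grounded one goes next):
  1 to go: {9} 1  {10} 1
  2 to go: {9,10} 2
  3 to go: {8,9,10} 2
  4 to go: {7,8,9,10} 2
  5 to go: {6,7,8,9,10} 2
  6 to go: {5,6,7,8,9,10} 2
  7 to go: {4,5,6,7,8,9,10} 2
  8 to go: {2,4,5,6,7,8,9,10} 2  {3,4,5,6,7,8,9,10} 2
  9 to go: {0,3,4,5,6,7,8,9,10} 2  {1,2,4,5,6,7,8,9,10} 2  {2,3,4,5,6,7,8,9,10} 4
  if 0:t drops first: 6 orders
  if 1:q drops first: 6 orders
heap linearizations: 12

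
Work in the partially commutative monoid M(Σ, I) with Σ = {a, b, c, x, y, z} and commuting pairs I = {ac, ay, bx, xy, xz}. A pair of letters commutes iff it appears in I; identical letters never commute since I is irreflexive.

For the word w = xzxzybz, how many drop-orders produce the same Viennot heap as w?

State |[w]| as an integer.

21

#0=x has no predecessor
#1=z has no predecessor
#2=x depends on [0:x]
#3=z depends on [1:z]
#4=y depends on [3:z]
#5=b depends on [4:y]
#6=z depends on [5:b]
sources: [0:x, 1:z]
N(rest) = Σ N(rest − s) over sources s of rest; N(one piece) = 1:
  size 1 → [2]=1  [6]=1
  size 2 → [0,2]=1  [2,6]=2  [5,6]=1
  size 3 → [0,2,6]=3  [2,5,6]=3  [4,5,6]=1
  size 4 → [0,2,5,6]=6  [2,4,5,6]=4  [3,4,5,6]=1
  size 5 → [0,2,4,5,6]=10  [1,3,4,5,6]=1  [2,3,4,5,6]=5
  first=0(x) contributes 6
  first=1(z) contributes 15
|[w]| = 21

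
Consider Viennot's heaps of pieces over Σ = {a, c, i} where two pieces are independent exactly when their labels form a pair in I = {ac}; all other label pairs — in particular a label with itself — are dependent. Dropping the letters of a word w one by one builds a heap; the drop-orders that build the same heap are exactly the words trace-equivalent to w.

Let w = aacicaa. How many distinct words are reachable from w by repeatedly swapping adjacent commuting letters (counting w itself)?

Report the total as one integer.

9

#0=a has no predecessor
#1=a depends on [0:a]
#2=c has no predecessor
#3=i depends on [1:a, 2:c]
#4=c depends on [3:i]
#5=a depends on [3:i]
#6=a depends on [5:a]
sources: [0:a, 2:c]
N(rest) = Σ N(rest − s) over sources s of rest; N(one piece) = 1:
  size 1 → [4]=1  [6]=1
  size 2 → [4,6]=2  [5,6]=1
  size 3 → [4,5,6]=3
  size 4 → [3,4,5,6]=3
  size 5 → [1,3,4,5,6]=3  [2,3,4,5,6]=3
  first=0(a) contributes 6
  first=2(c) contributes 3
|[w]| = 9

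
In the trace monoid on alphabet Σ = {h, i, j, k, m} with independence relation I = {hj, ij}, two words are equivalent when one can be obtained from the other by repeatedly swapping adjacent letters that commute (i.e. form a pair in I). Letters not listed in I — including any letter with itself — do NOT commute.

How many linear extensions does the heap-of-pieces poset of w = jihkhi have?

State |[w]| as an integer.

#0=j has no predecessor
#1=i has no predecessor
#2=h depends on [1:i]
#3=k depends on [0:j, 2:h]
#4=h depends on [3:k]
#5=i depends on [4:h]
sources: [0:j, 1:i]
N(rest) = Σ N(rest − s) over sources s of rest; N(one piece) = 1:
  size 1 → [5]=1
  size 2 → [4,5]=1
  size 3 → [3,4,5]=1
  size 4 → [0,3,4,5]=1  [2,3,4,5]=1
  first=0(j) contributes 1
  first=1(i) contributes 2
|[w]| = 3

3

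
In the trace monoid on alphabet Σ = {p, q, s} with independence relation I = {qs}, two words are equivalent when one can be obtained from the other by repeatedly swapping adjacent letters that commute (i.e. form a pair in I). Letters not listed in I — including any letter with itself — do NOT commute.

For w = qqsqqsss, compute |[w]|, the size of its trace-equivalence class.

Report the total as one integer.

0(q) covers ∅
1(q) covers 0:q
2(s) covers ∅
3(q) covers 1:q
4(q) covers 3:q
5(s) covers 2:s
6(s) covers 5:s
7(s) covers 6:s
floor of heap: 0:q, 2:s
completions by unplaced set U, small U first (add the entries for U minus each lowest piece of U):
  |U|=1: {4}:1  {7}:1
  |U|=2: {3,4}:1  {4,7}:2  {6,7}:1
  |U|=3: {1,3,4}:1  {3,4,7}:3  {4,6,7}:3  {5,6,7}:1
  |U|=4: {0,1,3,4}:1  {1,3,4,7}:4  {2,5,6,7}:1  {3,4,6,7}:6  {4,5,6,7}:4
  |U|=5: {0,1,3,4,7}:5  {1,3,4,6,7}:10  {2,4,5,6,7}:5  {3,4,5,6,7}:10
  |U|=6: {0,1,3,4,6,7}:15  {1,3,4,5,6,7}:20  {2,3,4,5,6,7}:15
  start at 0(q): 35
  start at 2(s): 35
sum over floor = 70

70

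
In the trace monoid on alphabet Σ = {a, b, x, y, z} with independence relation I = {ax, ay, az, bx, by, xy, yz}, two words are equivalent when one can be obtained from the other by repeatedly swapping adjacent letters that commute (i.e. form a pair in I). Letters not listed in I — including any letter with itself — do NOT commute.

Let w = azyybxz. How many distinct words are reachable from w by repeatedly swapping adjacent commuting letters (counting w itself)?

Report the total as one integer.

0(a) covers ∅
1(z) covers ∅
2(y) covers ∅
3(y) covers 2:y
4(b) covers 0:a, 1:z
5(x) covers 1:z
6(z) covers 4:b, 5:x
floor of heap: 0:a, 1:z, 2:y
completions by unplaced set U, small U first (add the entries for U minus each lowest piece of U):
  |U|=1: {3}:1  {6}:1
  |U|=2: {2,3}:1  {3,6}:2  {4,6}:1  {5,6}:1
  |U|=3: {0,4,6}:1  {2,3,6}:3  {3,4,6}:3  {3,5,6}:3  {4,5,6}:2
  |U|=4: {0,3,4,6}:4  {0,4,5,6}:3  {1,4,5,6}:2  {2,3,4,6}:6  {2,3,5,6}:6  {3,4,5,6}:8
  |U|=5: {0,1,4,5,6}:5  {0,2,3,4,6}:10  {0,3,4,5,6}:15  {1,3,4,5,6}:10  {2,3,4,5,6}:20
  start at 0(a): 30
  start at 1(z): 45
  start at 2(y): 30
sum over floor = 105

105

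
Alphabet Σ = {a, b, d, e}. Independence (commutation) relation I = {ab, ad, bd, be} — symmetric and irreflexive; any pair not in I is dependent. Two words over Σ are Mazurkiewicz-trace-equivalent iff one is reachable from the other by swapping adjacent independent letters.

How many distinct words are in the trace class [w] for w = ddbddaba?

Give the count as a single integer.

420

drop 0:d onto floor
drop 1:d onto {0:d}
drop 2:b onto floor
drop 3:d onto {1:d}
drop 4:d onto {3:d}
drop 5:a onto floor
drop 6:b onto {2:b}
drop 7:a onto {5:a}
ground layer = {0:d, 2:b, 5:a}
drop-orders for the pieces not yet dropped (sum over which currently-grounded one goes next):
  1 to go: {4} 1  {6} 1  {7} 1
  2 to go: {2,6} 1  {3,4} 1  {4,6} 2  {4,7} 2  {5,7} 1  {6,7} 2
  3 to go: {1,3,4} 1  {2,4,6} 3  {2,6,7} 3  {3,4,6} 3  {3,4,7} 3  {4,5,7} 3  {4,6,7} 6  {5,6,7} 3
  4 to go: {0,1,3,4} 1  {1,3,4,6} 4  {1,3,4,7} 4  {2,3,4,6} 6  {2,4,6,7} 12  {2,5,6,7} 6  {3,4,5,7} 6  {3,4,6,7} 12  {4,5,6,7} 12
  5 to go: {0,1,3,4,6} 5  {0,1,3,4,7} 5  {1,2,3,4,6} 10  {1,3,4,5,7} 10  {1,3,4,6,7} 20  {2,3,4,6,7} 30  {2,4,5,6,7} 30  {3,4,5,6,7} 30
  6 to go: {0,1,2,3,4,6} 15  {0,1,3,4,5,7} 15  {0,1,3,4,6,7} 30  {1,2,3,4,6,7} 60  {1,3,4,5,6,7} 60  {2,3,4,5,6,7} 90
  if 0:d drops first: 210 orders
  if 2:b drops first: 105 orders
  if 5:a drops first: 105 orders
heap linearizations: 420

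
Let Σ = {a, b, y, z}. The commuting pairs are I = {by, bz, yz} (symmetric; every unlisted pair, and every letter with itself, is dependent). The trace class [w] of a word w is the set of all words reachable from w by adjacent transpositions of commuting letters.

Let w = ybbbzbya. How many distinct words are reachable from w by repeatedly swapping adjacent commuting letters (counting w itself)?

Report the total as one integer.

drop 0:y onto floor
drop 1:b onto floor
drop 2:b onto {1:b}
drop 3:b onto {2:b}
drop 4:z onto floor
drop 5:b onto {3:b}
drop 6:y onto {0:y}
drop 7:a onto {4:z, 5:b, 6:y}
ground layer = {0:y, 1:b, 4:z}
drop-orders for the pieces not yet dropped (sum over which currently-grounded one goes next):
  1 to go: {7} 1
  2 to go: {4,7} 1  {5,7} 1  {6,7} 1
  3 to go: {0,6,7} 1  {3,5,7} 1  {4,5,7} 2  {4,6,7} 2  {5,6,7} 2
  4 to go: {0,4,6,7} 3  {0,5,6,7} 3  {2,3,5,7} 1  {3,4,5,7} 3  {3,5,6,7} 3  {4,5,6,7} 6
  5 to go: {0,3,5,6,7} 6  {0,4,5,6,7} 12  {1,2,3,5,7} 1  {2,3,4,5,7} 4  {2,3,5,6,7} 4  {3,4,5,6,7} 12
  6 to go: {0,2,3,5,6,7} 10  {0,3,4,5,6,7} 30  {1,2,3,4,5,7} 5  {1,2,3,5,6,7} 5  {2,3,4,5,6,7} 20
  if 0:y drops first: 30 orders
  if 1:b drops first: 60 orders
  if 4:z drops first: 15 orders
heap linearizations: 105

105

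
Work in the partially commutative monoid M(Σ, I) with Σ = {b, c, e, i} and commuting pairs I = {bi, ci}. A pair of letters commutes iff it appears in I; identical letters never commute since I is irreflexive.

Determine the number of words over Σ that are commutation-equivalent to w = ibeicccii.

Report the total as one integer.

40

drop 0:i onto floor
drop 1:b onto floor
drop 2:e onto {0:i, 1:b}
drop 3:i onto {2:e}
drop 4:c onto {2:e}
drop 5:c onto {4:c}
drop 6:c onto {5:c}
drop 7:i onto {3:i}
drop 8:i onto {7:i}
ground layer = {0:i, 1:b}
drop-orders for the pieces not yet dropped (sum over which currently-grounded one goes next):
  1 to go: {6} 1  {8} 1
  2 to go: {5,6} 1  {6,8} 2  {7,8} 1
  3 to go: {3,7,8} 1  {4,5,6} 1  {5,6,8} 3  {6,7,8} 3
  4 to go: {3,6,7,8} 4  {4,5,6,8} 4  {5,6,7,8} 6
  5 to go: {3,5,6,7,8} 10  {4,5,6,7,8} 10
  6 to go: {3,4,5,6,7,8} 20
  7 to go: {2,3,4,5,6,7,8} 20
  if 0:i drops first: 20 orders
  if 1:b drops first: 20 orders
heap linearizations: 40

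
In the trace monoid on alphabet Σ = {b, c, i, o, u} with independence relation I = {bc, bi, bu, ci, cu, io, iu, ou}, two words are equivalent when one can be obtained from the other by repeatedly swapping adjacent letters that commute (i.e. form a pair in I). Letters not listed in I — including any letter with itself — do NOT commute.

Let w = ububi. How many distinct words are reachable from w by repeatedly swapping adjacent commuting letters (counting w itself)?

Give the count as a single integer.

30

#0=u has no predecessor
#1=b has no predecessor
#2=u depends on [0:u]
#3=b depends on [1:b]
#4=i has no predecessor
sources: [0:u, 1:b, 4:i]
N(rest) = Σ N(rest − s) over sources s of rest; N(one piece) = 1:
  size 1 → [2]=1  [3]=1  [4]=1
  size 2 → [0,2]=1  [1,3]=1  [2,3]=2  [2,4]=2  [3,4]=2
  size 3 → [0,2,3]=3  [0,2,4]=3  [1,2,3]=3  [1,3,4]=3  [2,3,4]=6
  first=0(u) contributes 12
  first=1(b) contributes 12
  first=4(i) contributes 6
|[w]| = 30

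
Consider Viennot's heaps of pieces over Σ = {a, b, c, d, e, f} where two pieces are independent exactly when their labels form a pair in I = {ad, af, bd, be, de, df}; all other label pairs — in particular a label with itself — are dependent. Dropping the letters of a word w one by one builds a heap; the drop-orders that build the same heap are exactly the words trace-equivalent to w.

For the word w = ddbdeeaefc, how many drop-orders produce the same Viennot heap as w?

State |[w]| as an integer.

piece 0:d — minimal
piece 1:d rests on {0:d}
piece 2:b — minimal
piece 3:d rests on {1:d}
piece 4:e — minimal
piece 5:e rests on {4:e}
piece 6:a rests on {2:b, 5:e}
piece 7:e rests on {6:a}
piece 8:f rests on {7:e}
piece 9:c rests on {3:d, 8:f}
minimal pieces: {0:d, 2:b, 4:e}
ways to finish when only these pieces remain (= sum over removing one remaining piece with nothing left below it):
  1 left: {9}→1
  2 left: {3,9}→1  {8,9}→1
  3 left: {1,3,9}→1  {3,8,9}→2  {7,8,9}→1
  4 left: {0,1,3,9}→1  {1,3,8,9}→3  {3,7,8,9}→3  {6,7,8,9}→1
  5 left: {0,1,3,8,9}→4  {1,3,7,8,9}→6  {2,6,7,8,9}→1  {3,6,7,8,9}→4  {5,6,7,8,9}→1
  6 left: {0,1,3,7,8,9}→10  {1,3,6,7,8,9}→10  {2,3,6,7,8,9}→5  {2,5,6,7,8,9}→2  {3,5,6,7,8,9}→5  {4,5,6,7,8,9}→1
  7 left: {0,1,3,6,7,8,9}→20  {1,2,3,6,7,8,9}→15  {1,3,5,6,7,8,9}→15  {2,3,5,6,7,8,9}→12  {2,4,5,6,7,8,9}→3  {3,4,5,6,7,8,9}→6
  8 left: {0,1,2,3,6,7,8,9}→35  {0,1,3,5,6,7,8,9}→35  {1,2,3,5,6,7,8,9}→42  {1,3,4,5,6,7,8,9}→21  {2,3,4,5,6,7,8,9}→21
  placing 0:d first → 84 extensions
  placing 2:b first → 56 extensions
  placing 4:e first → 112 extensions
total linear extensions = 252

252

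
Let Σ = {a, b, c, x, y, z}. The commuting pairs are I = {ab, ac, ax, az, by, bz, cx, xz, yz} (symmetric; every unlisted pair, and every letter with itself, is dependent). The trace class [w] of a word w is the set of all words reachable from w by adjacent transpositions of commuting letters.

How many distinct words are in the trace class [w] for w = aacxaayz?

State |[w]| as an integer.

0(a) covers ∅
1(a) covers 0:a
2(c) covers ∅
3(x) covers ∅
4(a) covers 1:a
5(a) covers 4:a
6(y) covers 2:c, 3:x, 5:a
7(z) covers 2:c
floor of heap: 0:a, 2:c, 3:x
completions by unplaced set U, small U first (add the entries for U minus each lowest piece of U):
  |U|=1: {6}:1  {7}:1
  |U|=2: {3,6}:1  {5,6}:1  {6,7}:2
  |U|=3: {2,6,7}:2  {3,5,6}:2  {3,6,7}:3  {4,5,6}:1  {5,6,7}:3
  |U|=4: {1,4,5,6}:1  {2,3,6,7}:5  {2,5,6,7}:5  {3,4,5,6}:3  {3,5,6,7}:8  {4,5,6,7}:4
  |U|=5: {0,1,4,5,6}:1  {1,3,4,5,6}:4  {1,4,5,6,7}:5  {2,3,5,6,7}:18  {2,4,5,6,7}:9  {3,4,5,6,7}:15
  |U|=6: {0,1,3,4,5,6}:5  {0,1,4,5,6,7}:6  {1,2,4,5,6,7}:14  {1,3,4,5,6,7}:24  {2,3,4,5,6,7}:42
  start at 0(a): 80
  start at 2(c): 35
  start at 3(x): 20
sum over floor = 135

135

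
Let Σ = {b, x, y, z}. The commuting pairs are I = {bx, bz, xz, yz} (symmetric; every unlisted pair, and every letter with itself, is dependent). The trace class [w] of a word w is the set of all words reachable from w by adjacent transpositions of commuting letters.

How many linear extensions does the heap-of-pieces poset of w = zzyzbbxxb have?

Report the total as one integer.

840

piece 0:z — minimal
piece 1:z rests on {0:z}
piece 2:y — minimal
piece 3:z rests on {1:z}
piece 4:b rests on {2:y}
piece 5:b rests on {4:b}
piece 6:x rests on {2:y}
piece 7:x rests on {6:x}
piece 8:b rests on {5:b}
minimal pieces: {0:z, 2:y}
ways to finish when only these pieces remain (= sum over removing one remaining piece with nothing left below it):
  1 left: {3}→1  {7}→1  {8}→1
  2 left: {1,3}→1  {3,7}→2  {3,8}→2  {5,8}→1  {6,7}→1  {7,8}→2
  3 left: {0,1,3}→1  {1,3,7}→3  {1,3,8}→3  {3,5,8}→3  {3,6,7}→3  {3,7,8}→6  {4,5,8}→1  {5,7,8}→3  {6,7,8}→3
  4 left: {0,1,3,7}→4  {0,1,3,8}→4  {1,3,5,8}→6  {1,3,6,7}→6  {1,3,7,8}→12  {3,4,5,8}→4  {3,5,7,8}→12  {3,6,7,8}→12  {4,5,7,8}→4  {5,6,7,8}→6
  5 left: {0,1,3,5,8}→10  {0,1,3,6,7}→10  {0,1,3,7,8}→20  {1,3,4,5,8}→10  {1,3,5,7,8}→30  {1,3,6,7,8}→30  {3,4,5,7,8}→20  {3,5,6,7,8}→30  {4,5,6,7,8}→10
  6 left: {0,1,3,4,5,8}→20  {0,1,3,5,7,8}→60  {0,1,3,6,7,8}→60  {1,3,4,5,7,8}→60  {1,3,5,6,7,8}→90  {2,4,5,6,7,8}→10  {3,4,5,6,7,8}→60
  7 left: {0,1,3,4,5,7,8}→140  {0,1,3,5,6,7,8}→210  {1,3,4,5,6,7,8}→210  {2,3,4,5,6,7,8}→70
  placing 0:z first → 280 extensions
  placing 2:y first → 560 extensions
total linear extensions = 840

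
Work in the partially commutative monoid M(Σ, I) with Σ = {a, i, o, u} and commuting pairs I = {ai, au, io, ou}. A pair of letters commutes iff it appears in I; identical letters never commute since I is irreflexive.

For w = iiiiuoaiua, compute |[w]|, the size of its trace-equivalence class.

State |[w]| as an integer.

drop 0:i onto floor
drop 1:i onto {0:i}
drop 2:i onto {1:i}
drop 3:i onto {2:i}
drop 4:u onto {3:i}
drop 5:o onto floor
drop 6:a onto {5:o}
drop 7:i onto {4:u}
drop 8:u onto {7:i}
drop 9:a onto {6:a}
ground layer = {0:i, 5:o}
drop-orders for the pieces not yet dropped (sum over which currently-grounded one goes next):
  1 to go: {8} 1  {9} 1
  2 to go: {6,9} 1  {7,8} 1  {8,9} 2
  3 to go: {4,7,8} 1  {5,6,9} 1  {6,8,9} 3  {7,8,9} 3
  4 to go: {3,4,7,8} 1  {4,7,8,9} 4  {5,6,8,9} 4  {6,7,8,9} 6
  5 to go: {2,3,4,7,8} 1  {3,4,7,8,9} 5  {4,6,7,8,9} 10  {5,6,7,8,9} 10
  6 to go: {1,2,3,4,7,8} 1  {2,3,4,7,8,9} 6  {3,4,6,7,8,9} 15  {4,5,6,7,8,9} 20
  7 to go: {0,1,2,3,4,7,8} 1  {1,2,3,4,7,8,9} 7  {2,3,4,6,7,8,9} 21  {3,4,5,6,7,8,9} 35
  8 to go: {0,1,2,3,4,7,8,9} 8  {1,2,3,4,6,7,8,9} 28  {2,3,4,5,6,7,8,9} 56
  if 0:i drops first: 84 orders
  if 5:o drops first: 36 orders
heap linearizations: 120

120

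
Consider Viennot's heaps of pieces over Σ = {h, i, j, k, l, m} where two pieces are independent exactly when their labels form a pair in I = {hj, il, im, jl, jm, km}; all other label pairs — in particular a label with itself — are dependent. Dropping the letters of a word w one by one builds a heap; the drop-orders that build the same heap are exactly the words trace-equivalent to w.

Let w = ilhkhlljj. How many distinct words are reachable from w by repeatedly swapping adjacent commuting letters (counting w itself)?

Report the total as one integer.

#0=i has no predecessor
#1=l has no predecessor
#2=h depends on [0:i, 1:l]
#3=k depends on [2:h]
#4=h depends on [3:k]
#5=l depends on [4:h]
#6=l depends on [5:l]
#7=j depends on [3:k]
#8=j depends on [7:j]
sources: [0:i, 1:l]
N(rest) = Σ N(rest − s) over sources s of rest; N(one piece) = 1:
  size 1 → [6]=1  [8]=1
  size 2 → [5,6]=1  [6,8]=2  [7,8]=1
  size 3 → [4,5,6]=1  [5,6,8]=3  [6,7,8]=3
  size 4 → [4,5,6,8]=4  [5,6,7,8]=6
  size 5 → [4,5,6,7,8]=10
  size 6 → [3,4,5,6,7,8]=10
  size 7 → [2,3,4,5,6,7,8]=10
  first=0(i) contributes 10
  first=1(l) contributes 10
|[w]| = 20

20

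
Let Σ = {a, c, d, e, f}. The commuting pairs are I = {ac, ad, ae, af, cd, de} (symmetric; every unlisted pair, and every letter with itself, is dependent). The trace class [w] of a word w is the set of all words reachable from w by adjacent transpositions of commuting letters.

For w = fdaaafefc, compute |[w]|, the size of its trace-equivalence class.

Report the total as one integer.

drop 0:f onto floor
drop 1:d onto {0:f}
drop 2:a onto floor
drop 3:a onto {2:a}
drop 4:a onto {3:a}
drop 5:f onto {1:d}
drop 6:e onto {5:f}
drop 7:f onto {6:e}
drop 8:c onto {7:f}
ground layer = {0:f, 2:a}
drop-orders for the pieces not yet dropped (sum over which currently-grounded one goes next):
  1 to go: {4} 1  {8} 1
  2 to go: {3,4} 1  {4,8} 2  {7,8} 1
  3 to go: {2,3,4} 1  {3,4,8} 3  {4,7,8} 3  {6,7,8} 1
  4 to go: {2,3,4,8} 4  {3,4,7,8} 6  {4,6,7,8} 4  {5,6,7,8} 1
  5 to go: {1,5,6,7,8} 1  {2,3,4,7,8} 10  {3,4,6,7,8} 10  {4,5,6,7,8} 5
  6 to go: {0,1,5,6,7,8} 1  {1,4,5,6,7,8} 6  {2,3,4,6,7,8} 20  {3,4,5,6,7,8} 15
  7 to go: {0,1,4,5,6,7,8} 7  {1,3,4,5,6,7,8} 21  {2,3,4,5,6,7,8} 35
  if 0:f drops first: 56 orders
  if 2:a drops first: 28 orders
heap linearizations: 84

84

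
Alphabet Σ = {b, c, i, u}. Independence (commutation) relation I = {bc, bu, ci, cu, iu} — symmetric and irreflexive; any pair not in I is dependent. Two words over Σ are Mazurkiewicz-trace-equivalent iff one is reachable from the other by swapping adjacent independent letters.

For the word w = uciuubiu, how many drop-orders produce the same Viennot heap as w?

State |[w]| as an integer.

280

piece 0:u — minimal
piece 1:c — minimal
piece 2:i — minimal
piece 3:u rests on {0:u}
piece 4:u rests on {3:u}
piece 5:b rests on {2:i}
piece 6:i rests on {5:b}
piece 7:u rests on {4:u}
minimal pieces: {0:u, 1:c, 2:i}
ways to finish when only these pieces remain (= sum over removing one remaining piece with nothing left below it):
  1 left: {1}→1  {6}→1  {7}→1
  2 left: {1,6}→2  {1,7}→2  {4,7}→1  {5,6}→1  {6,7}→2
  3 left: {1,4,7}→3  {1,5,6}→3  {1,6,7}→6  {2,5,6}→1  {3,4,7}→1  {4,6,7}→3  {5,6,7}→3
  4 left: {0,3,4,7}→1  {1,2,5,6}→4  {1,3,4,7}→4  {1,4,6,7}→12  {1,5,6,7}→12  {2,5,6,7}→4  {3,4,6,7}→4  {4,5,6,7}→6
  5 left: {0,1,3,4,7}→5  {0,3,4,6,7}→5  {1,2,5,6,7}→20  {1,3,4,6,7}→20  {1,4,5,6,7}→30  {2,4,5,6,7}→10  {3,4,5,6,7}→10
  6 left: {0,1,3,4,6,7}→30  {0,3,4,5,6,7}→15  {1,2,4,5,6,7}→60  {1,3,4,5,6,7}→60  {2,3,4,5,6,7}→20
  placing 0:u first → 140 extensions
  placing 1:c first → 35 extensions
  placing 2:i first → 105 extensions
total linear extensions = 280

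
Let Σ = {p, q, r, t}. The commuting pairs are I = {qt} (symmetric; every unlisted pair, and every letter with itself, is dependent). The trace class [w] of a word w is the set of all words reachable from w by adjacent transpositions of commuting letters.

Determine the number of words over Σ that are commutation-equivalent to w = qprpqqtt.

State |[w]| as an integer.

0(q) covers ∅
1(p) covers 0:q
2(r) covers 1:p
3(p) covers 2:r
4(q) covers 3:p
5(q) covers 4:q
6(t) covers 3:p
7(t) covers 6:t
floor of heap: 0:q
completions by unplaced set U, small U first (add the entries for U minus each lowest piece of U):
  |U|=1: {5}:1  {7}:1
  |U|=2: {4,5}:1  {5,7}:2  {6,7}:1
  |U|=3: {4,5,7}:3  {5,6,7}:3
  |U|=4: {4,5,6,7}:6
  |U|=5: {3,4,5,6,7}:6
  |U|=6: {2,3,4,5,6,7}:6
  start at 0(q): 6

6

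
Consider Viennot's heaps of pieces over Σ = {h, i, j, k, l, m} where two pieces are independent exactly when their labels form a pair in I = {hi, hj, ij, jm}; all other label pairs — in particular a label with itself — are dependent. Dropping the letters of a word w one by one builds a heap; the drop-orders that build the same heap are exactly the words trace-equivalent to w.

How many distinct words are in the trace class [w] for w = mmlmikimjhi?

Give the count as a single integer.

piece 0:m — minimal
piece 1:m rests on {0:m}
piece 2:l rests on {1:m}
piece 3:m rests on {2:l}
piece 4:i rests on {3:m}
piece 5:k rests on {4:i}
piece 6:i rests on {5:k}
piece 7:m rests on {6:i}
piece 8:j rests on {5:k}
piece 9:h rests on {7:m}
piece 10:i rests on {7:m}
minimal pieces: {0:m}
ways to finish when only these pieces remain (= sum over removing one remaining piece with nothing left below it):
  1 left: {8}→1  {9}→1  {10}→1
  2 left: {8,9}→2  {8,10}→2  {9,10}→2
  3 left: {7,9,10}→2  {8,9,10}→6
  4 left: {6,7,9,10}→2  {7,8,9,10}→8
  5 left: {6,7,8,9,10}→10
  6 left: {5,6,7,8,9,10}→10
  7 left: {4,5,6,7,8,9,10}→10
  8 left: {3,4,5,6,7,8,9,10}→10
  9 left: {2,3,4,5,6,7,8,9,10}→10
  placing 0:m first → 10 extensions

10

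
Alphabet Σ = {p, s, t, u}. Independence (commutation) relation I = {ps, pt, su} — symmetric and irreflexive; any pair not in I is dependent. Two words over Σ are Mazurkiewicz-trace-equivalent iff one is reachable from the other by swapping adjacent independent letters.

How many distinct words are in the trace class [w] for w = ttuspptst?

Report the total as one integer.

0(t) covers ∅
1(t) covers 0:t
2(u) covers 1:t
3(s) covers 1:t
4(p) covers 2:u
5(p) covers 4:p
6(t) covers 2:u, 3:s
7(s) covers 6:t
8(t) covers 7:s
floor of heap: 0:t
completions by unplaced set U, small U first (add the entries for U minus each lowest piece of U):
  |U|=1: {5}:1  {8}:1
  |U|=2: {4,5}:1  {5,8}:2  {7,8}:1
  |U|=3: {4,5,8}:3  {5,7,8}:3  {6,7,8}:1
  |U|=4: {3,6,7,8}:1  {4,5,7,8}:6  {5,6,7,8}:4
  |U|=5: {3,5,6,7,8}:5  {4,5,6,7,8}:10
  |U|=6: {2,4,5,6,7,8}:10  {3,4,5,6,7,8}:15
  |U|=7: {2,3,4,5,6,7,8}:25
  start at 0(t): 25

25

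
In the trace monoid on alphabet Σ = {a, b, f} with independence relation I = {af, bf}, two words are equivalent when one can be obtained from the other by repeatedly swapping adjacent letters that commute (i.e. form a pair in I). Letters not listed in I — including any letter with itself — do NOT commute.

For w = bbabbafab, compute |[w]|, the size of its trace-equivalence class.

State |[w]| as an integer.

9

#0=b has no predecessor
#1=b depends on [0:b]
#2=a depends on [1:b]
#3=b depends on [2:a]
#4=b depends on [3:b]
#5=a depends on [4:b]
#6=f has no predecessor
#7=a depends on [5:a]
#8=b depends on [7:a]
sources: [0:b, 6:f]
N(rest) = Σ N(rest − s) over sources s of rest; N(one piece) = 1:
  size 1 → [6]=1  [8]=1
  size 2 → [6,8]=2  [7,8]=1
  size 3 → [5,7,8]=1  [6,7,8]=3
  size 4 → [4,5,7,8]=1  [5,6,7,8]=4
  size 5 → [3,4,5,7,8]=1  [4,5,6,7,8]=5
  size 6 → [2,3,4,5,7,8]=1  [3,4,5,6,7,8]=6
  size 7 → [1,2,3,4,5,7,8]=1  [2,3,4,5,6,7,8]=7
  first=0(b) contributes 8
  first=6(f) contributes 1
|[w]| = 9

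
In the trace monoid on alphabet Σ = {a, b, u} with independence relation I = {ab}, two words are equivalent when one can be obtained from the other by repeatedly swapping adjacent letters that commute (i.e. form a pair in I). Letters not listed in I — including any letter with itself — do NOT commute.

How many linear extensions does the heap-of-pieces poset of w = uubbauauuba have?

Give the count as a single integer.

6

drop 0:u onto floor
drop 1:u onto {0:u}
drop 2:b onto {1:u}
drop 3:b onto {2:b}
drop 4:a onto {1:u}
drop 5:u onto {3:b, 4:a}
drop 6:a onto {5:u}
drop 7:u onto {6:a}
drop 8:u onto {7:u}
drop 9:b onto {8:u}
drop 10:a onto {8:u}
ground layer = {0:u}
drop-orders for the pieces not yet dropped (sum over which currently-grounded one goes next):
  1 to go: {9} 1  {10} 1
  2 to go: {9,10} 2
  3 to go: {8,9,10} 2
  4 to go: {7,8,9,10} 2
  5 to go: {6,7,8,9,10} 2
  6 to go: {5,6,7,8,9,10} 2
  7 to go: {3,5,6,7,8,9,10} 2  {4,5,6,7,8,9,10} 2
  8 to go: {2,3,5,6,7,8,9,10} 2  {3,4,5,6,7,8,9,10} 4
  9 to go: {2,3,4,5,6,7,8,9,10} 6
  if 0:u drops first: 6 orders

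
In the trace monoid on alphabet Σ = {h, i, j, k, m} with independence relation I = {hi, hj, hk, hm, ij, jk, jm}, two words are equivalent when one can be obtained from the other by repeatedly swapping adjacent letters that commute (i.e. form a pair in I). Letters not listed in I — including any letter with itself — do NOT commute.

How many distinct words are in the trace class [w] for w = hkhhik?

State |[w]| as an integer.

20

0(h) covers ∅
1(k) covers ∅
2(h) covers 0:h
3(h) covers 2:h
4(i) covers 1:k
5(k) covers 4:i
floor of heap: 0:h, 1:k
completions by unplaced set U, small U first (add the entries for U minus each lowest piece of U):
  |U|=1: {3}:1  {5}:1
  |U|=2: {2,3}:1  {3,5}:2  {4,5}:1
  |U|=3: {0,2,3}:1  {1,4,5}:1  {2,3,5}:3  {3,4,5}:3
  |U|=4: {0,2,3,5}:4  {1,3,4,5}:4  {2,3,4,5}:6
  start at 0(h): 10
  start at 1(k): 10
sum over floor = 20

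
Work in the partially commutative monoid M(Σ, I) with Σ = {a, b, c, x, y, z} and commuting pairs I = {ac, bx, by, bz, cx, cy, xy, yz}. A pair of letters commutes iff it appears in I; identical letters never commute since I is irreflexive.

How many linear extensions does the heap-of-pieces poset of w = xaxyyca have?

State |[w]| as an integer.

piece 0:x — minimal
piece 1:a rests on {0:x}
piece 2:x rests on {1:a}
piece 3:y rests on {1:a}
piece 4:y rests on {3:y}
piece 5:c — minimal
piece 6:a rests on {2:x, 4:y}
minimal pieces: {0:x, 5:c}
ways to finish when only these pieces remain (= sum over removing one remaining piece with nothing left below it):
  1 left: {5}→1  {6}→1
  2 left: {2,6}→1  {4,6}→1  {5,6}→2
  3 left: {2,4,6}→2  {2,5,6}→3  {3,4,6}→1  {4,5,6}→3
  4 left: {2,3,4,6}→3  {2,4,5,6}→8  {3,4,5,6}→4
  5 left: {1,2,3,4,6}→3  {2,3,4,5,6}→15
  placing 0:x first → 18 extensions
  placing 5:c first → 3 extensions
total linear extensions = 21

21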